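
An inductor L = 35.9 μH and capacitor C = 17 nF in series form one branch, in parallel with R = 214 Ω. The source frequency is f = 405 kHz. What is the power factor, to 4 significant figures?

0.3038

ω = 2πf = 2.545e+06 rad/s
X_L = ωL = 91.35 Ω
X_C = 1/(ωC) = 23.12 Ω
Branch 1: Z₁ = R = 214.0 Ω
Branch 2 (series LC): Z₂ = j(X_L − X_C) = j68.24 Ω
Parallel: Z = Z₁Z₂/(Z₁+Z₂), |Z| = 65.01 Ω, ∠Z = 72.31°
cos φ = cos(72.31°) = 0.3038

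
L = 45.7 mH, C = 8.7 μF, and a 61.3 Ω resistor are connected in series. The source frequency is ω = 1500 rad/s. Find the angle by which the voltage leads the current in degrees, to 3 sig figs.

-7.51°

X_L = ωL = 68.5 Ω
X_C = 1/(ωC) = 76.6 Ω
Net reactance X = X_L − X_C = -8.08 Ω
Z = 61.3 − j8.08 Ω
|Z| = √(61.3² + 8.08²) = 61.8 Ω
∠Z = arctan(-8.08/61.3) = -7.51°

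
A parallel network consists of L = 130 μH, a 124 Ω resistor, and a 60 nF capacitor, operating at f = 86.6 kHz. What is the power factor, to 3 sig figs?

ω = 2πf = 544100 rad/s
X_L = ωL = 70.7 Ω
X_C = 1/(ωC) = 30.6 Ω
Parallel: admittances add. Y = 1/R + 1/(jωL) + jωC
Y = (0.00806 + j0.0185) S
|Y| = 0.0202 S → |Z| = 1/|Y| = 49.5 Ω, ∠Z = −∠Y = -66.5°
cos φ = cos(-66.5°) = 0.399

0.399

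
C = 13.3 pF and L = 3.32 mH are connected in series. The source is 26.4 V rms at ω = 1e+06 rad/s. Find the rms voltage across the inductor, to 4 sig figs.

X_L = ωL = 3320 Ω
X_C = 1/(ωC) = 75190 Ω
Net reactance X = X_L − X_C = -71870 Ω
Z = − j71870 Ω
|Z| = √(0² + 71870²) = 71870 Ω
I = V/|Z| = 367.3 μA
V_L = I·|Z_L| = 0.0003673 × 3320 = 1.220 V

1.220 V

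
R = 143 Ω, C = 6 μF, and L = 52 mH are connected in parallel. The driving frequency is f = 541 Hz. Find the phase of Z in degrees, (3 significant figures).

ω = 2πf = 3399 rad/s
X_L = ωL = 177 Ω
X_C = 1/(ωC) = 49.0 Ω
Parallel: admittances add. Y = 1/R + 1/(jωL) + jωC
Y = (0.00699 + j0.0147) S
|Y| = 0.0163 S → |Z| = 1/|Y| = 61.3 Ω, ∠Z = −∠Y = -64.6°

-64.6°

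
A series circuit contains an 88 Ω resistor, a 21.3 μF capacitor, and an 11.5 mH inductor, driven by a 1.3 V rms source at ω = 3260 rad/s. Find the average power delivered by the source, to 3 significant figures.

X_L = ωL = 37.5 Ω
X_C = 1/(ωC) = 14.4 Ω
Net reactance X = X_L − X_C = 23.1 Ω
Z = 88.0 + j23.1 Ω
|Z| = √(88.0² + 23.1²) = 91.0 Ω
∠Z = arctan(23.1/88.0) = 14.7°
I = V/|Z| = 14.3 mA
P = VI cos φ = 1.3 × 0.0143 × cos(14.7°) = 18.0 mW

18.0 mW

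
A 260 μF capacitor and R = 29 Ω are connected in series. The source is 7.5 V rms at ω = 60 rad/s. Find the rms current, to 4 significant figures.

X_C = 1/(ωC) = 64.10 Ω
Z = 29.00 − j64.10 Ω
|Z| = √(29.00² + 64.10²) = 70.36 Ω
I = V/|Z| = 7.5/70.36 = 106.6 mA

106.6 mA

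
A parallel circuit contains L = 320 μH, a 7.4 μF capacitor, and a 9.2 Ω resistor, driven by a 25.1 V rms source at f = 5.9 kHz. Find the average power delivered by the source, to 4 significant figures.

68.48 W

ω = 2πf = 37070 rad/s
X_L = ωL = 11.86 Ω
X_C = 1/(ωC) = 3.645 Ω
Parallel: admittances add. Y = 1/R + 1/(jωL) + jωC
Y = (0.1087 + j0.1900) S
|Y| = 0.2189 S → |Z| = 1/|Y| = 4.568 Ω, ∠Z = −∠Y = -60.23°
I = V/|Z| = 5.495 A
P = VI cos φ = 25.1 × 5.495 × cos(-60.23°) = 68.48 W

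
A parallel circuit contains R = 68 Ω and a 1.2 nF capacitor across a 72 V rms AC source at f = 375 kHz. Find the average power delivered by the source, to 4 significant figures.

76.24 W

ω = 2πf = 2.356e+06 rad/s
X_C = 1/(ωC) = 353.7 Ω
Parallel: admittances add. Y = 1/R + jωC
Y = (0.01471 + j0.002827) S
|Y| = 0.01498 S → |Z| = 1/|Y| = 66.78 Ω, ∠Z = −∠Y = -10.88°
I = V/|Z| = 1.078 A
P = VI cos φ = 72 × 1.078 × cos(-10.88°) = 76.24 W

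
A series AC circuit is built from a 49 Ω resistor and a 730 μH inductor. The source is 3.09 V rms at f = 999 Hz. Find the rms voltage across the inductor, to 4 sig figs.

ω = 2πf = 6277 rad/s
X_L = ωL = 4.582 Ω
Z = 49.00 + j4.582 Ω
|Z| = √(49.00² + 4.582²) = 49.21 Ω
I = V/|Z| = 62.79 mA
V_L = I·|Z_L| = 0.06279 × 4.582 = 0.2877 V

0.2877 V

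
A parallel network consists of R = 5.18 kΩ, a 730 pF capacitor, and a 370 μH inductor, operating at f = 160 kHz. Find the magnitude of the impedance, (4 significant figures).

509.1 Ω

ω = 2πf = 1.005e+06 rad/s
X_L = ωL = 372.0 Ω
X_C = 1/(ωC) = 1363 Ω
Parallel: admittances add. Y = 1/R + 1/(jωL) + jωC
Y = (0.0001931 − j0.001955) S
|Y| = 0.001964 S → |Z| = 1/|Y| = 509.1 Ω, ∠Z = −∠Y = 84.36°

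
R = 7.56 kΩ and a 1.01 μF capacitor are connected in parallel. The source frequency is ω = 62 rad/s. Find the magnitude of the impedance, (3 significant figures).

X_C = 1/(ωC) = 16000 Ω
Parallel: admittances add. Y = 1/R + jωC
Y = (0.000132 + j6.26e-05) S
|Y| = 0.000146 S → |Z| = 1/|Y| = 6830 Ω, ∠Z = −∠Y = -25.3°

6830 Ω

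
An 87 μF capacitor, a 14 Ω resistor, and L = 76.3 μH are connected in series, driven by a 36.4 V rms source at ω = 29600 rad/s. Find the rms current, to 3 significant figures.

2.58 A

X_L = ωL = 2.26 Ω
X_C = 1/(ωC) = 0.388 Ω
Net reactance X = X_L − X_C = 1.87 Ω
Z = 14.0 + j1.87 Ω
|Z| = √(14.0² + 1.87²) = 14.1 Ω
I = V/|Z| = 36.4/14.1 = 2.58 A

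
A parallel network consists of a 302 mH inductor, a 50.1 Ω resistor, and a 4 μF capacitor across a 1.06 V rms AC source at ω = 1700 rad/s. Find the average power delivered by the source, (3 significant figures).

X_L = ωL = 513 Ω
X_C = 1/(ωC) = 147 Ω
Parallel: admittances add. Y = 1/R + 1/(jωL) + jωC
Y = (0.0200 + j0.00485) S
|Y| = 0.0205 S → |Z| = 1/|Y| = 48.7 Ω, ∠Z = −∠Y = -13.7°
I = V/|Z| = 21.8 mA
P = VI cos φ = 1.06 × 0.0218 × cos(-13.7°) = 22.4 mW

22.4 mW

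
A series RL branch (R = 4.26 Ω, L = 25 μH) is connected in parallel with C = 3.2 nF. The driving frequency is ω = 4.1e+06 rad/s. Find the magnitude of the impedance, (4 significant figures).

X_L = ωL = 102.5 Ω
X_C = 1/(ωC) = 76.22 Ω
Branch 1 (R+jX_L): Z₁ = 4.260 + j102.5 Ω, |Z₁| = 102.6 Ω
Branch 2 (−jX_C): Z₂ = −j76.22 Ω
Parallel: Z = Z₁Z₂/(Z₁+Z₂), |Z| = 293.7 Ω, ∠Z = -83.17°

293.7 Ω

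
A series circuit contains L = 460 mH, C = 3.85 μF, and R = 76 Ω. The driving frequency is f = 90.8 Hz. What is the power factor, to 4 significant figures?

ω = 2πf = 570.5 rad/s
X_L = ωL = 262.4 Ω
X_C = 1/(ωC) = 455.3 Ω
Net reactance X = X_L − X_C = -192.8 Ω
Z = 76.00 − j192.8 Ω
|Z| = √(76.00² + 192.8²) = 207.3 Ω
∠Z = arctan(-192.8/76.00) = -68.49°
cos φ = cos(-68.49°) = 0.3667

0.3667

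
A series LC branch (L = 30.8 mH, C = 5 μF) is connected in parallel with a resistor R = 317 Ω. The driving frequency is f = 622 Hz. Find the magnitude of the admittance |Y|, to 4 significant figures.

14.79 mS

ω = 2πf = 3908 rad/s
X_L = ωL = 120.4 Ω
X_C = 1/(ωC) = 51.18 Ω
Branch 1: Z₁ = R = 317.0 Ω
Branch 2 (series LC): Z₂ = j(X_L − X_C) = j69.20 Ω
Parallel: Z = Z₁Z₂/(Z₁+Z₂), |Z| = 67.60 Ω, ∠Z = 77.69°
|Y| = 1/|Z| = 14.79 mS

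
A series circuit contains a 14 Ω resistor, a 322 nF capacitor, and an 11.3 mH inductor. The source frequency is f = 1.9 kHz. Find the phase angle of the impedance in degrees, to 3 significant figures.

-83.6°

ω = 2πf = 11940 rad/s
X_L = ωL = 135 Ω
X_C = 1/(ωC) = 260 Ω
Net reactance X = X_L − X_C = -125 Ω
Z = 14.0 − j125 Ω
|Z| = √(14.0² + 125²) = 126 Ω
∠Z = arctan(-125/14.0) = -83.6°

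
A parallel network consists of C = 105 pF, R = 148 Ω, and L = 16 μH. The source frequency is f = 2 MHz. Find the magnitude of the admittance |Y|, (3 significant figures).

7.68 mS

ω = 2πf = 1.257e+07 rad/s
X_L = ωL = 201 Ω
X_C = 1/(ωC) = 758 Ω
Parallel: admittances add. Y = 1/R + 1/(jωL) + jωC
Y = (0.00676 − j0.00365) S
|Y| = 0.00768 S → |Z| = 1/|Y| = 130 Ω, ∠Z = −∠Y = 28.4°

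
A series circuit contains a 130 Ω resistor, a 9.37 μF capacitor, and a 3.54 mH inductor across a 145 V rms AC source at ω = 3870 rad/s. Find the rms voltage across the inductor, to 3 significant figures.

15.2 V

X_L = ωL = 13.7 Ω
X_C = 1/(ωC) = 27.6 Ω
Net reactance X = X_L − X_C = -13.9 Ω
Z = 130 − j13.9 Ω
|Z| = √(130² + 13.9²) = 131 Ω
I = V/|Z| = 1.11 A
V_L = I·|Z_L| = 1.11 × 13.7 = 15.2 V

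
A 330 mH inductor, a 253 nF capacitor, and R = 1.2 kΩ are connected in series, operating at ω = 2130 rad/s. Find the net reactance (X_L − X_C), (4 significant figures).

X_L = ωL = 702.9 Ω
X_C = 1/(ωC) = 1856 Ω
X = 702.9 − 1856 = -1153 Ω

-1153 Ω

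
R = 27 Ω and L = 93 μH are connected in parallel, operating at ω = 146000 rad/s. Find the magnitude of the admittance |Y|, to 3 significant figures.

X_L = ωL = 13.6 Ω
Parallel: admittances add. Y = 1/R + 1/(jωL)
Y = (0.0370 − j0.0736) S
|Y| = 0.0824 S → |Z| = 1/|Y| = 12.1 Ω, ∠Z = −∠Y = 63.3°

82.4 mS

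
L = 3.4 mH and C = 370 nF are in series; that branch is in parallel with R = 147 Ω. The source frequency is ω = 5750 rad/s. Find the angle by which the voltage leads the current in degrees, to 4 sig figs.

-18.07°

X_L = ωL = 19.55 Ω
X_C = 1/(ωC) = 470.0 Ω
Branch 1: Z₁ = R = 147.0 Ω
Branch 2 (series LC): Z₂ = j(X_L − X_C) = −j450.5 Ω
Parallel: Z = Z₁Z₂/(Z₁+Z₂), |Z| = 139.7 Ω, ∠Z = -18.07°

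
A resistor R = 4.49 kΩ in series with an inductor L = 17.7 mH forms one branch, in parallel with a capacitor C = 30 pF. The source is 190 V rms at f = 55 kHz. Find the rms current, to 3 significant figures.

ω = 2πf = 345600 rad/s
X_L = ωL = 6120 Ω
X_C = 1/(ωC) = 96500 Ω
Branch 1 (R+jX_L): Z₁ = 4490 + j6120 Ω, |Z₁| = 7590 Ω
Branch 2 (−jX_C): Z₂ = −j96500 Ω
Parallel: Z = Z₁Z₂/(Z₁+Z₂), |Z| = 8090 Ω, ∠Z = 50.9°
I = V/|Z| = 190/8090 = 23.5 mA

23.5 mA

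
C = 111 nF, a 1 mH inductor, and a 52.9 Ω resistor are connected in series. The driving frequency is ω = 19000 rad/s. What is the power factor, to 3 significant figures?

X_L = ωL = 19.0 Ω
X_C = 1/(ωC) = 474 Ω
Net reactance X = X_L − X_C = -455 Ω
Z = 52.9 − j455 Ω
|Z| = √(52.9² + 455²) = 458 Ω
∠Z = arctan(-455/52.9) = -83.4°
cos φ = cos(-83.4°) = 0.115

0.115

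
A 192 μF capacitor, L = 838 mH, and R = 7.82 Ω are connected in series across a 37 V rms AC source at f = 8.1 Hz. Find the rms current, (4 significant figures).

614.6 mA

ω = 2πf = 50.89 rad/s
X_L = ωL = 42.65 Ω
X_C = 1/(ωC) = 102.3 Ω
Net reactance X = X_L − X_C = -59.69 Ω
Z = 7.820 − j59.69 Ω
|Z| = √(7.820² + 59.69²) = 60.20 Ω
I = V/|Z| = 37/60.20 = 614.6 mA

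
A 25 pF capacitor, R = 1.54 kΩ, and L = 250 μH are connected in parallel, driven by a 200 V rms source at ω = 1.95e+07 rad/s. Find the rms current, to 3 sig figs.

X_L = ωL = 4880 Ω
X_C = 1/(ωC) = 2050 Ω
Parallel: admittances add. Y = 1/R + 1/(jωL) + jωC
Y = (0.000649 + j0.000282) S
|Y| = 0.000708 S → |Z| = 1/|Y| = 1410 Ω, ∠Z = −∠Y = -23.5°
I = V/|Z| = 200/1410 = 142 mA

142 mA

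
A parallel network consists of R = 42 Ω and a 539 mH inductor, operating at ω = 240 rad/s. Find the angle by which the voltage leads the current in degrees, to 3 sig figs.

X_L = ωL = 129 Ω
Parallel: admittances add. Y = 1/R + 1/(jωL)
Y = (0.0238 − j0.00773) S
|Y| = 0.0250 S → |Z| = 1/|Y| = 39.9 Ω, ∠Z = −∠Y = 18.0°

18.0°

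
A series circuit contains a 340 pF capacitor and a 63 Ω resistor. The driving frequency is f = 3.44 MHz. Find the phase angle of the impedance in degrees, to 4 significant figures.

ω = 2πf = 2.161e+07 rad/s
X_C = 1/(ωC) = 136.1 Ω
Z = 63.00 − j136.1 Ω
|Z| = √(63.00² + 136.1²) = 150.0 Ω
∠Z = arctan(-136.1/63.00) = -65.16°

-65.16°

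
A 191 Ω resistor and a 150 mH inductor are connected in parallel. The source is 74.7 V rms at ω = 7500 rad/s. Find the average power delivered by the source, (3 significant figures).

29.2 W

X_L = ωL = 1120 Ω
Parallel: admittances add. Y = 1/R + 1/(jωL)
Y = (0.00524 − j0.000889) S
|Y| = 0.00531 S → |Z| = 1/|Y| = 188 Ω, ∠Z = −∠Y = 9.64°
I = V/|Z| = 397 mA
P = VI cos φ = 74.7 × 0.397 × cos(9.64°) = 29.2 W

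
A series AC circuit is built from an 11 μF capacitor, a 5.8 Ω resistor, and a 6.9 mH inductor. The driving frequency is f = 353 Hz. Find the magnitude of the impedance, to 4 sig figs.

ω = 2πf = 2218 rad/s
X_L = ωL = 15.30 Ω
X_C = 1/(ωC) = 40.99 Ω
Net reactance X = X_L − X_C = -25.68 Ω
Z = 5.800 − j25.68 Ω
|Z| = √(5.800² + 25.68²) = 26.33 Ω

26.33 Ω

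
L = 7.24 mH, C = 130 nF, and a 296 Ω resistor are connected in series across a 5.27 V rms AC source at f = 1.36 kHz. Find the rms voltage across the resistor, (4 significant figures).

1.755 V

ω = 2πf = 8545 rad/s
X_L = ωL = 61.87 Ω
X_C = 1/(ωC) = 900.2 Ω
Net reactance X = X_L − X_C = -838.3 Ω
Z = 296.0 − j838.3 Ω
|Z| = √(296.0² + 838.3²) = 889.1 Ω
I = V/|Z| = 5.928 mA
V_R = I·|Z_R| = 0.005928 × 296.0 = 1.755 V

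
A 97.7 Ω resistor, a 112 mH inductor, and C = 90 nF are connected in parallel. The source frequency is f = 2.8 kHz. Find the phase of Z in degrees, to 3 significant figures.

ω = 2πf = 17590 rad/s
X_L = ωL = 1970 Ω
X_C = 1/(ωC) = 632 Ω
Parallel: admittances add. Y = 1/R + 1/(jωL) + jωC
Y = (0.0102 + j0.00108) S
|Y| = 0.0103 S → |Z| = 1/|Y| = 97.2 Ω, ∠Z = −∠Y = -6.00°

-6.00°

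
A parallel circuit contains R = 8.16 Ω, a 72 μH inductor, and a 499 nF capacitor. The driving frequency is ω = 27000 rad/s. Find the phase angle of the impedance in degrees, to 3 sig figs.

X_L = ωL = 1.94 Ω
X_C = 1/(ωC) = 74.2 Ω
Parallel: admittances add. Y = 1/R + 1/(jωL) + jωC
Y = (0.123 − j0.501) S
|Y| = 0.516 S → |Z| = 1/|Y| = 1.94 Ω, ∠Z = −∠Y = 76.3°

76.3°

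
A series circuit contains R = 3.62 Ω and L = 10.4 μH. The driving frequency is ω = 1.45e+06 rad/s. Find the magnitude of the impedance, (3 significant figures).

X_L = ωL = 15.1 Ω
Z = 3.62 + j15.1 Ω
|Z| = √(3.62² + 15.1²) = 15.5 Ω

15.5 Ω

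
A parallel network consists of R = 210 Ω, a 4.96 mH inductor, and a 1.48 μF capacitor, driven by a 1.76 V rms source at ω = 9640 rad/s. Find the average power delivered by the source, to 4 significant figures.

14.75 mW

X_L = ωL = 47.81 Ω
X_C = 1/(ωC) = 70.09 Ω
Parallel: admittances add. Y = 1/R + 1/(jωL) + jωC
Y = (0.004762 − j0.006647) S
|Y| = 0.008177 S → |Z| = 1/|Y| = 122.3 Ω, ∠Z = −∠Y = 54.38°
I = V/|Z| = 14.39 mA
P = VI cos φ = 1.76 × 0.01439 × cos(54.38°) = 14.75 mW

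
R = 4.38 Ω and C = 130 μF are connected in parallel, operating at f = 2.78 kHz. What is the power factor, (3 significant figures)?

ω = 2πf = 17470 rad/s
X_C = 1/(ωC) = 0.440 Ω
Parallel: admittances add. Y = 1/R + jωC
Y = (0.228 + j2.27) S
|Y| = 2.28 S → |Z| = 1/|Y| = 0.438 Ω, ∠Z = −∠Y = -84.3°
cos φ = cos(-84.3°) = 0.100

0.100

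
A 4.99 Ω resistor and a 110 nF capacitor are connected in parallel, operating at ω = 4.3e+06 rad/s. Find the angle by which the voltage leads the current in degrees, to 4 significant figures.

-67.04°

X_C = 1/(ωC) = 2.114 Ω
Parallel: admittances add. Y = 1/R + jωC
Y = (0.2004 + j0.4730) S
|Y| = 0.5137 S → |Z| = 1/|Y| = 1.947 Ω, ∠Z = −∠Y = -67.04°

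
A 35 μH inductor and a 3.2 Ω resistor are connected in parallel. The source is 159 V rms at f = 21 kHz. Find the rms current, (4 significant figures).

ω = 2πf = 131900 rad/s
X_L = ωL = 4.618 Ω
Parallel: admittances add. Y = 1/R + 1/(jωL)
Y = (0.3125 − j0.2165) S
|Y| = 0.3802 S → |Z| = 1/|Y| = 2.630 Ω, ∠Z = −∠Y = 34.72°
I = V/|Z| = 159/2.630 = 60.45 A

60.45 A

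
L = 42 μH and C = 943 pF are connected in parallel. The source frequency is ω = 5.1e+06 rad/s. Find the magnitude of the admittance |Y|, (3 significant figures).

141 μS

X_L = ωL = 214 Ω
X_C = 1/(ωC) = 208 Ω
Parallel: admittances add. Y = 1/(jωL) + jωC
Y = (0 + j0.000141) S
|Y| = 0.000141 S → |Z| = 1/|Y| = 7100 Ω, ∠Z = −∠Y = -90.0°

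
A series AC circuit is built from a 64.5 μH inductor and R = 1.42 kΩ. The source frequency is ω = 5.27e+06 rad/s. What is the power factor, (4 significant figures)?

0.9725

X_L = ωL = 339.9 Ω
Z = 1420 + j339.9 Ω
|Z| = √(1420² + 339.9²) = 1460 Ω
∠Z = arctan(339.9/1420) = 13.46°
cos φ = cos(13.46°) = 0.9725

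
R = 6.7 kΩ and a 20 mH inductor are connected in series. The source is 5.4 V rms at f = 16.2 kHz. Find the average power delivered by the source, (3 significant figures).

ω = 2πf = 101800 rad/s
X_L = ωL = 2040 Ω
Z = 6700 + j2040 Ω
|Z| = √(6700² + 2040²) = 7000 Ω
∠Z = arctan(2040/6700) = 16.9°
I = V/|Z| = 771 μA
P = VI cos φ = 5.4 × 0.000771 × cos(16.9°) = 3.98 mW

3.98 mW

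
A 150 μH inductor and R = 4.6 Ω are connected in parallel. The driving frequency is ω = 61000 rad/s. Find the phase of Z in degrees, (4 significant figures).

26.69°

X_L = ωL = 9.150 Ω
Parallel: admittances add. Y = 1/R + 1/(jωL)
Y = (0.2174 − j0.1093) S
|Y| = 0.2433 S → |Z| = 1/|Y| = 4.110 Ω, ∠Z = −∠Y = 26.69°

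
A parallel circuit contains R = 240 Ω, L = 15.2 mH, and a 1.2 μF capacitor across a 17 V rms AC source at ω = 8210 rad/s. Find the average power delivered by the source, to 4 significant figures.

X_L = ωL = 124.8 Ω
X_C = 1/(ωC) = 101.5 Ω
Parallel: admittances add. Y = 1/R + 1/(jωL) + jωC
Y = (0.004167 + j0.001839) S
|Y| = 0.004554 S → |Z| = 1/|Y| = 219.6 Ω, ∠Z = −∠Y = -23.81°
I = V/|Z| = 77.42 mA
P = VI cos φ = 17 × 0.07742 × cos(-23.81°) = 1.204 W

1.204 W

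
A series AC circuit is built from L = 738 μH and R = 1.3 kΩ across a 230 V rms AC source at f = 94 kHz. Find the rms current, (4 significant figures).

ω = 2πf = 590600 rad/s
X_L = ωL = 435.9 Ω
Z = 1300 + j435.9 Ω
|Z| = √(1300² + 435.9²) = 1371 Ω
I = V/|Z| = 230/1371 = 167.7 mA

167.7 mA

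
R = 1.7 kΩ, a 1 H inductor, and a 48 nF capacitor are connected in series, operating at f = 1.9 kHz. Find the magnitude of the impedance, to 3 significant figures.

10300 Ω

ω = 2πf = 11940 rad/s
X_L = ωL = 11900 Ω
X_C = 1/(ωC) = 1750 Ω
Net reactance X = X_L − X_C = 10200 Ω
Z = 1700 + j10200 Ω
|Z| = √(1700² + 10200²) = 10300 Ω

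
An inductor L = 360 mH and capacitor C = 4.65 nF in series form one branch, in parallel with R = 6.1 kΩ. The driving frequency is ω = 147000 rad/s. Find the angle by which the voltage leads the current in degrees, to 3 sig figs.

X_L = ωL = 52900 Ω
X_C = 1/(ωC) = 1460 Ω
Branch 1: Z₁ = R = 6100 Ω
Branch 2 (series LC): Z₂ = j(X_L − X_C) = j51500 Ω
Parallel: Z = Z₁Z₂/(Z₁+Z₂), |Z| = 6060 Ω, ∠Z = 6.76°

6.76°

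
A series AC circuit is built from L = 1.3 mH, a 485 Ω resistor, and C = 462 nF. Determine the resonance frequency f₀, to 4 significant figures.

6.494 kHz

ω₀ = 1/√(LC) = 1/√(0.0013 × 4.62e-07) = 40800 rad/s
f₀ = ω₀/(2π) = 6.494 kHz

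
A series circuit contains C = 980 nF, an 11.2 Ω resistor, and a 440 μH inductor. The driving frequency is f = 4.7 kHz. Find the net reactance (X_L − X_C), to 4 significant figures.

-21.56 Ω

ω = 2πf = 29530 rad/s
X_L = ωL = 12.99 Ω
X_C = 1/(ωC) = 34.55 Ω
X = 12.99 − 34.55 = -21.56 Ω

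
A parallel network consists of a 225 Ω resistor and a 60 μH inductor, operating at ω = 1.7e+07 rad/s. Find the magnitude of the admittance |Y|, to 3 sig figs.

4.55 mS

X_L = ωL = 1020 Ω
Parallel: admittances add. Y = 1/R + 1/(jωL)
Y = (0.00444 − j0.000980) S
|Y| = 0.00455 S → |Z| = 1/|Y| = 220 Ω, ∠Z = −∠Y = 12.4°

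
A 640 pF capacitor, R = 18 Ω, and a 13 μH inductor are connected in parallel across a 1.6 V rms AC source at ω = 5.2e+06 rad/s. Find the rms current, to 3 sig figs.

X_L = ωL = 67.6 Ω
X_C = 1/(ωC) = 300 Ω
Parallel: admittances add. Y = 1/R + 1/(jωL) + jωC
Y = (0.0556 − j0.0115) S
|Y| = 0.0567 S → |Z| = 1/|Y| = 17.6 Ω, ∠Z = −∠Y = 11.7°
I = V/|Z| = 1.6/17.6 = 90.8 mA

90.8 mA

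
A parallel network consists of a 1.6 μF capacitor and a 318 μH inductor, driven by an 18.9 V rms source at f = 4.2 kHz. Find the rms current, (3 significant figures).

ω = 2πf = 26390 rad/s
X_L = ωL = 8.39 Ω
X_C = 1/(ωC) = 23.7 Ω
Parallel: admittances add. Y = 1/(jωL) + jωC
Y = (0 − j0.0769) S
|Y| = 0.0769 S → |Z| = 1/|Y| = 13.0 Ω, ∠Z = −∠Y = 90.0°
I = V/|Z| = 18.9/13.0 = 1.45 A

1.45 A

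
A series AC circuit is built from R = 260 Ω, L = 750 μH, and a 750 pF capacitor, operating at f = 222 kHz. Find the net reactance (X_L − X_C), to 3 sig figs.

ω = 2πf = 1.395e+06 rad/s
X_L = ωL = 1050 Ω
X_C = 1/(ωC) = 956 Ω
X = 1050 − 956 = 90.3 Ω

90.3 Ω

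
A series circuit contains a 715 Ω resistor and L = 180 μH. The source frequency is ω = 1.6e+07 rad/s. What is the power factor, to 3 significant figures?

X_L = ωL = 2880 Ω
Z = 715 + j2880 Ω
|Z| = √(715² + 2880²) = 2970 Ω
∠Z = arctan(2880/715) = 76.1°
cos φ = cos(76.1°) = 0.241

0.241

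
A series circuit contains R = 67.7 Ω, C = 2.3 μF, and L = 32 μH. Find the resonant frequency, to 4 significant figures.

18.55 kHz

ω₀ = 1/√(LC) = 1/√(3.2e-05 × 2.3e-06) = 116600 rad/s
f₀ = ω₀/(2π) = 18.55 kHz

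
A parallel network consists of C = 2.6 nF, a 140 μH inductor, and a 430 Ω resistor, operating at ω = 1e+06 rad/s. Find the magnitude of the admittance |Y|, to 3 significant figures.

5.10 mS

X_L = ωL = 140 Ω
X_C = 1/(ωC) = 385 Ω
Parallel: admittances add. Y = 1/R + 1/(jωL) + jωC
Y = (0.00233 − j0.00454) S
|Y| = 0.00510 S → |Z| = 1/|Y| = 196 Ω, ∠Z = −∠Y = 62.9°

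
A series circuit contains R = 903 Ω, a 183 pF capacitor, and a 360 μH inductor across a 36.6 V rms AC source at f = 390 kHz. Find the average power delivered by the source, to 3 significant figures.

ω = 2πf = 2.45e+06 rad/s
X_L = ωL = 882 Ω
X_C = 1/(ωC) = 2230 Ω
Net reactance X = X_L − X_C = -1350 Ω
Z = 903 − j1350 Ω
|Z| = √(903² + 1350²) = 1620 Ω
∠Z = arctan(-1350/903) = -56.2°
I = V/|Z| = 22.6 mA
P = VI cos φ = 36.6 × 0.0226 × cos(-56.2°) = 460 mW

460 mW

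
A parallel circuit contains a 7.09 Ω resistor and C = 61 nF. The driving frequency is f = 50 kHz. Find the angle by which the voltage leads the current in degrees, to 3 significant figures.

ω = 2πf = 314200 rad/s
X_C = 1/(ωC) = 52.2 Ω
Parallel: admittances add. Y = 1/R + jωC
Y = (0.141 + j0.0192) S
|Y| = 0.142 S → |Z| = 1/|Y| = 7.03 Ω, ∠Z = −∠Y = -7.74°

-7.74°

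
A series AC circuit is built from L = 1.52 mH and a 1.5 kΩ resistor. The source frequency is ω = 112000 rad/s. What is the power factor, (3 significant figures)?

X_L = ωL = 170 Ω
Z = 1500 + j170 Ω
|Z| = √(1500² + 170²) = 1510 Ω
∠Z = arctan(170/1500) = 6.47°
cos φ = cos(6.47°) = 0.994

0.994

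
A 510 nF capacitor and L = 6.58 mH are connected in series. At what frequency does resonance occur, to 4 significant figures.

2.747 kHz

ω₀ = 1/√(LC) = 1/√(0.00658 × 5.1e-07) = 17260 rad/s
f₀ = ω₀/(2π) = 2.747 kHz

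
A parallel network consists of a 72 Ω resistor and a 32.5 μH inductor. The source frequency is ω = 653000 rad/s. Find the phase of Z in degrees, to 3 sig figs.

X_L = ωL = 21.2 Ω
Parallel: admittances add. Y = 1/R + 1/(jωL)
Y = (0.0139 − j0.0471) S
|Y| = 0.0491 S → |Z| = 1/|Y| = 20.4 Ω, ∠Z = −∠Y = 73.6°

73.6°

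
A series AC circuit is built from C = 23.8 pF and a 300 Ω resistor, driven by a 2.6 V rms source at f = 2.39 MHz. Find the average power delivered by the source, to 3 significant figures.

ω = 2πf = 1.502e+07 rad/s
X_C = 1/(ωC) = 2800 Ω
Z = 300 − j2800 Ω
|Z| = √(300² + 2800²) = 2810 Ω
∠Z = arctan(-2800/300) = -83.9°
I = V/|Z| = 924 μA
P = VI cos φ = 2.6 × 0.000924 × cos(-83.9°) = 256 μW

256 μW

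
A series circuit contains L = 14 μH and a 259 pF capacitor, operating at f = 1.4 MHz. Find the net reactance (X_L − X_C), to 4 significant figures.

ω = 2πf = 8.796e+06 rad/s
X_L = ωL = 123.2 Ω
X_C = 1/(ωC) = 438.9 Ω
X = 123.2 − 438.9 = -315.8 Ω

-315.8 Ω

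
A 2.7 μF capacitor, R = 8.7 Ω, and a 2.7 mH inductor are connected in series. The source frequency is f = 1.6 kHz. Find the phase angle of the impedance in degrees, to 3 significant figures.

ω = 2πf = 10050 rad/s
X_L = ωL = 27.1 Ω
X_C = 1/(ωC) = 36.8 Ω
Net reactance X = X_L − X_C = -9.70 Ω
Z = 8.70 − j9.70 Ω
|Z| = √(8.70² + 9.70²) = 13.0 Ω
∠Z = arctan(-9.70/8.70) = -48.1°

-48.1°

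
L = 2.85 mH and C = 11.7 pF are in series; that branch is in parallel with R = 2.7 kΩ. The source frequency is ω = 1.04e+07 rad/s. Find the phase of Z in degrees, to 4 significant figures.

7.184°

X_L = ωL = 29640 Ω
X_C = 1/(ωC) = 8218 Ω
Branch 1: Z₁ = R = 2700 Ω
Branch 2 (series LC): Z₂ = j(X_L − X_C) = j21420 Ω
Parallel: Z = Z₁Z₂/(Z₁+Z₂), |Z| = 2679 Ω, ∠Z = 7.184°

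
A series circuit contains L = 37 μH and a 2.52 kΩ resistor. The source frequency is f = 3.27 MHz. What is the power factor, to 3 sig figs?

ω = 2πf = 2.055e+07 rad/s
X_L = ωL = 760 Ω
Z = 2520 + j760 Ω
|Z| = √(2520² + 760²) = 2630 Ω
∠Z = arctan(760/2520) = 16.8°
cos φ = cos(16.8°) = 0.957

0.957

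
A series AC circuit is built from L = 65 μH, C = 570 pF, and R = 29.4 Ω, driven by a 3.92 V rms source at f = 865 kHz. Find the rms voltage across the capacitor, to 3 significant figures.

ω = 2πf = 5.435e+06 rad/s
X_L = ωL = 353 Ω
X_C = 1/(ωC) = 323 Ω
Net reactance X = X_L − X_C = 30.5 Ω
Z = 29.4 + j30.5 Ω
|Z| = √(29.4² + 30.5²) = 42.3 Ω
I = V/|Z| = 92.6 mA
V_C = I·|Z_C| = 0.0926 × 323 = 29.9 V

29.9 V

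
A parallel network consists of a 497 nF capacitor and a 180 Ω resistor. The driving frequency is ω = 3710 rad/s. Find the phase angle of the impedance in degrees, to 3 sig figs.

-18.4°

X_C = 1/(ωC) = 542 Ω
Parallel: admittances add. Y = 1/R + jωC
Y = (0.00556 + j0.00184) S
|Y| = 0.00585 S → |Z| = 1/|Y| = 171 Ω, ∠Z = −∠Y = -18.4°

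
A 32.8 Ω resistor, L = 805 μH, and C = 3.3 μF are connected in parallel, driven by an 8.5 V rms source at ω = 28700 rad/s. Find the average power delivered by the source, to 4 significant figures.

2.203 W

X_L = ωL = 23.10 Ω
X_C = 1/(ωC) = 10.56 Ω
Parallel: admittances add. Y = 1/R + 1/(jωL) + jωC
Y = (0.03049 + j0.05143) S
|Y| = 0.05978 S → |Z| = 1/|Y| = 16.73 Ω, ∠Z = −∠Y = -59.34°
I = V/|Z| = 508.2 mA
P = VI cos φ = 8.5 × 0.5082 × cos(-59.34°) = 2.203 W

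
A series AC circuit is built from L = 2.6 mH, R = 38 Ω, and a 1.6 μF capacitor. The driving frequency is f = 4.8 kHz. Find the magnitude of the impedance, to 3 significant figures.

ω = 2πf = 30160 rad/s
X_L = ωL = 78.4 Ω
X_C = 1/(ωC) = 20.7 Ω
Net reactance X = X_L − X_C = 57.7 Ω
Z = 38.0 + j57.7 Ω
|Z| = √(38.0² + 57.7²) = 69.1 Ω

69.1 Ω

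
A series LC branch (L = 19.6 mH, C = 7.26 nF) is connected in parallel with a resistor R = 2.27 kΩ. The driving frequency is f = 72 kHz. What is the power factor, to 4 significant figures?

ω = 2πf = 452400 rad/s
X_L = ωL = 8867 Ω
X_C = 1/(ωC) = 304.5 Ω
Branch 1: Z₁ = R = 2270 Ω
Branch 2 (series LC): Z₂ = j(X_L − X_C) = j8562 Ω
Parallel: Z = Z₁Z₂/(Z₁+Z₂), |Z| = 2194 Ω, ∠Z = 14.85°
cos φ = cos(14.85°) = 0.9666

0.9666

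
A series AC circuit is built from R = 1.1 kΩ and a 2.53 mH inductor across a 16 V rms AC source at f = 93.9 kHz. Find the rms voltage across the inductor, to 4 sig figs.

ω = 2πf = 590000 rad/s
X_L = ωL = 1493 Ω
Z = 1100 + j1493 Ω
|Z| = √(1100² + 1493²) = 1854 Ω
I = V/|Z| = 8.629 mA
V_L = I·|Z_L| = 0.008629 × 1493 = 12.88 V

12.88 V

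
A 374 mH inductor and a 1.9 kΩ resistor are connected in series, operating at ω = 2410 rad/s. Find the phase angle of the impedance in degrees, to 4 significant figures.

X_L = ωL = 901.3 Ω
Z = 1900 + j901.3 Ω
|Z| = √(1900² + 901.3²) = 2103 Ω
∠Z = arctan(901.3/1900) = 25.38°

25.38°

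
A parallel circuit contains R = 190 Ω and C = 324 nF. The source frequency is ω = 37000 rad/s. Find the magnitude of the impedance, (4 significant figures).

X_C = 1/(ωC) = 83.42 Ω
Parallel: admittances add. Y = 1/R + jωC
Y = (0.005263 + j0.01199) S
|Y| = 0.01309 S → |Z| = 1/|Y| = 76.38 Ω, ∠Z = −∠Y = -66.30°

76.38 Ω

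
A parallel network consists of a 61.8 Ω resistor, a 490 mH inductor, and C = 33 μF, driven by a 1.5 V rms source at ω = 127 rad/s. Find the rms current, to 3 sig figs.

30.1 mA

X_L = ωL = 62.2 Ω
X_C = 1/(ωC) = 239 Ω
Parallel: admittances add. Y = 1/R + 1/(jωL) + jωC
Y = (0.0162 − j0.0119) S
|Y| = 0.0201 S → |Z| = 1/|Y| = 49.8 Ω, ∠Z = −∠Y = 36.3°
I = V/|Z| = 1.5/49.8 = 30.1 mA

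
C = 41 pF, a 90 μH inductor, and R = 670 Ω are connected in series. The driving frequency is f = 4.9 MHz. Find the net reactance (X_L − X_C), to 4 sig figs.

ω = 2πf = 3.079e+07 rad/s
X_L = ωL = 2771 Ω
X_C = 1/(ωC) = 792.2 Ω
X = 2771 − 792.2 = 1979 Ω

1979 Ω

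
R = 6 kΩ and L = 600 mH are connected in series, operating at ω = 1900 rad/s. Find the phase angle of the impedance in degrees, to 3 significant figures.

10.8°

X_L = ωL = 1140 Ω
Z = 6000 + j1140 Ω
|Z| = √(6000² + 1140²) = 6110 Ω
∠Z = arctan(1140/6000) = 10.8°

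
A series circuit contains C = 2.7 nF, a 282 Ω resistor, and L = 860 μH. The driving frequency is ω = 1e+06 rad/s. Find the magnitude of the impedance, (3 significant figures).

565 Ω

X_L = ωL = 860 Ω
X_C = 1/(ωC) = 370 Ω
Net reactance X = X_L − X_C = 490 Ω
Z = 282 + j490 Ω
|Z| = √(282² + 490²) = 565 Ω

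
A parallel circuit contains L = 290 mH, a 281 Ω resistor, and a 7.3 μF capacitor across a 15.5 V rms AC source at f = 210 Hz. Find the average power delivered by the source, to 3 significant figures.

855 mW

ω = 2πf = 1319 rad/s
X_L = ωL = 383 Ω
X_C = 1/(ωC) = 104 Ω
Parallel: admittances add. Y = 1/R + 1/(jωL) + jωC
Y = (0.00356 + j0.00702) S
|Y| = 0.00787 S → |Z| = 1/|Y| = 127 Ω, ∠Z = −∠Y = -63.1°
I = V/|Z| = 122 mA
P = VI cos φ = 15.5 × 0.122 × cos(-63.1°) = 855 mW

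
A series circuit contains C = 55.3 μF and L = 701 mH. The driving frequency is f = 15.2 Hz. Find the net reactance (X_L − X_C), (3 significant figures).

ω = 2πf = 95.50 rad/s
X_L = ωL = 66.9 Ω
X_C = 1/(ωC) = 189 Ω
X = 66.9 − 189 = -122 Ω

-122 Ω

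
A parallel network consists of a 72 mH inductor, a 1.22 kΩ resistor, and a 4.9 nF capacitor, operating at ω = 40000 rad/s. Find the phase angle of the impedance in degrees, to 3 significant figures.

X_L = ωL = 2880 Ω
X_C = 1/(ωC) = 5100 Ω
Parallel: admittances add. Y = 1/R + 1/(jωL) + jωC
Y = (0.000820 − j0.000151) S
|Y| = 0.000834 S → |Z| = 1/|Y| = 1200 Ω, ∠Z = −∠Y = 10.5°

10.5°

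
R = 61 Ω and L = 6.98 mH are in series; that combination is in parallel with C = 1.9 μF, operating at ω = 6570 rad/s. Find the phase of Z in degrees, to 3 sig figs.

-23.8°

X_L = ωL = 45.9 Ω
X_C = 1/(ωC) = 80.1 Ω
Branch 1 (R+jX_L): Z₁ = 61.0 + j45.9 Ω, |Z₁| = 76.3 Ω
Branch 2 (−jX_C): Z₂ = −j80.1 Ω
Parallel: Z = Z₁Z₂/(Z₁+Z₂), |Z| = 87.4 Ω, ∠Z = -23.8°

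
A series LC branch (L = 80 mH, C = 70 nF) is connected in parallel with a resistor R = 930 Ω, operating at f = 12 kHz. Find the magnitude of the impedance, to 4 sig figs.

918.4 Ω

ω = 2πf = 75400 rad/s
X_L = ωL = 6032 Ω
X_C = 1/(ωC) = 189.5 Ω
Branch 1: Z₁ = R = 930.0 Ω
Branch 2 (series LC): Z₂ = j(X_L − X_C) = j5842 Ω
Parallel: Z = Z₁Z₂/(Z₁+Z₂), |Z| = 918.4 Ω, ∠Z = 9.045°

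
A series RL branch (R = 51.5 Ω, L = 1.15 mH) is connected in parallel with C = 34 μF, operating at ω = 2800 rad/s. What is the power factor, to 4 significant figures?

X_L = ωL = 3.220 Ω
X_C = 1/(ωC) = 10.50 Ω
Branch 1 (R+jX_L): Z₁ = 51.50 + j3.220 Ω, |Z₁| = 51.60 Ω
Branch 2 (−jX_C): Z₂ = −j10.50 Ω
Parallel: Z = Z₁Z₂/(Z₁+Z₂), |Z| = 10.42 Ω, ∠Z = -78.37°
cos φ = cos(-78.37°) = 0.2016

0.2016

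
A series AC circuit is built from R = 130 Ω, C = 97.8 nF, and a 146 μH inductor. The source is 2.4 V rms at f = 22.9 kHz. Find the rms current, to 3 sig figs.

17.2 mA

ω = 2πf = 143900 rad/s
X_L = ωL = 21.0 Ω
X_C = 1/(ωC) = 71.1 Ω
Net reactance X = X_L − X_C = -50.1 Ω
Z = 130 − j50.1 Ω
|Z| = √(130² + 50.1²) = 139 Ω
I = V/|Z| = 2.4/139 = 17.2 mA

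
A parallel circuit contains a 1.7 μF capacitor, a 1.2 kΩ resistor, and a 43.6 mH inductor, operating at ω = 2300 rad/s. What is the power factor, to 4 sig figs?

0.1362

X_L = ωL = 100.3 Ω
X_C = 1/(ωC) = 255.8 Ω
Parallel: admittances add. Y = 1/R + 1/(jωL) + jωC
Y = (0.0008333 − j0.006062) S
|Y| = 0.006119 S → |Z| = 1/|Y| = 163.4 Ω, ∠Z = −∠Y = 82.17°
cos φ = cos(82.17°) = 0.1362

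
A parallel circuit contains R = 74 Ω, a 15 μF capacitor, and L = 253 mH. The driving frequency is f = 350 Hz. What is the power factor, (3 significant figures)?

0.398

ω = 2πf = 2199 rad/s
X_L = ωL = 556 Ω
X_C = 1/(ωC) = 30.3 Ω
Parallel: admittances add. Y = 1/R + 1/(jωL) + jωC
Y = (0.0135 + j0.0312) S
|Y| = 0.0340 S → |Z| = 1/|Y| = 29.4 Ω, ∠Z = −∠Y = -66.6°
cos φ = cos(-66.6°) = 0.398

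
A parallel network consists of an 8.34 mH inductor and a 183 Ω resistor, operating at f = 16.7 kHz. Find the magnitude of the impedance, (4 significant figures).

ω = 2πf = 104900 rad/s
X_L = ωL = 875.1 Ω
Parallel: admittances add. Y = 1/R + 1/(jωL)
Y = (0.005464 − j0.001143) S
|Y| = 0.005583 S → |Z| = 1/|Y| = 179.1 Ω, ∠Z = −∠Y = 11.81°

179.1 Ω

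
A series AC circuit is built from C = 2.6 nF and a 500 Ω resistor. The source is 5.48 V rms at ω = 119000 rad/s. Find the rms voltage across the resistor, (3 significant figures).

X_C = 1/(ωC) = 3230 Ω
Z = 500 − j3230 Ω
|Z| = √(500² + 3230²) = 3270 Ω
I = V/|Z| = 1.68 mA
V_R = I·|Z_R| = 0.00168 × 500 = 0.838 V

0.838 V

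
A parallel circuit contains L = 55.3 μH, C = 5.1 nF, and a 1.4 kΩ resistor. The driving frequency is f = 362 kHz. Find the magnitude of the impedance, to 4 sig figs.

ω = 2πf = 2.275e+06 rad/s
X_L = ωL = 125.8 Ω
X_C = 1/(ωC) = 86.21 Ω
Parallel: admittances add. Y = 1/R + 1/(jωL) + jωC
Y = (0.0007143 + j0.003650) S
|Y| = 0.003719 S → |Z| = 1/|Y| = 268.9 Ω, ∠Z = −∠Y = -78.93°

268.9 Ω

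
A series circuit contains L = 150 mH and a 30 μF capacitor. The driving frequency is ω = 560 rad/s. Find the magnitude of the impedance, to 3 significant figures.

X_L = ωL = 84.0 Ω
X_C = 1/(ωC) = 59.5 Ω
Net reactance X = X_L − X_C = 24.5 Ω
Z = j24.5 Ω
|Z| = √(0² + 24.5²) = 24.5 Ω

24.5 Ω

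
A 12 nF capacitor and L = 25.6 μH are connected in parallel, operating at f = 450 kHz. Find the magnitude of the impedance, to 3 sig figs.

49.7 Ω

ω = 2πf = 2.827e+06 rad/s
X_L = ωL = 72.4 Ω
X_C = 1/(ωC) = 29.5 Ω
Parallel: admittances add. Y = 1/(jωL) + jωC
Y = (0 + j0.0201) S
|Y| = 0.0201 S → |Z| = 1/|Y| = 49.7 Ω, ∠Z = −∠Y = -90.0°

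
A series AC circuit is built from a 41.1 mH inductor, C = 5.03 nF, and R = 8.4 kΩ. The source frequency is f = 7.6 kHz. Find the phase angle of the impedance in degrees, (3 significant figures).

-14.7°

ω = 2πf = 47750 rad/s
X_L = ωL = 1960 Ω
X_C = 1/(ωC) = 4160 Ω
Net reactance X = X_L − X_C = -2200 Ω
Z = 8400 − j2200 Ω
|Z| = √(8400² + 2200²) = 8680 Ω
∠Z = arctan(-2200/8400) = -14.7°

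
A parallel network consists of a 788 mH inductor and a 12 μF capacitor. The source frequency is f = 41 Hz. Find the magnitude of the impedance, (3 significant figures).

ω = 2πf = 257.6 rad/s
X_L = ωL = 203 Ω
X_C = 1/(ωC) = 323 Ω
Parallel: admittances add. Y = 1/(jωL) + jωC
Y = (0 − j0.00183) S
|Y| = 0.00183 S → |Z| = 1/|Y| = 545 Ω, ∠Z = −∠Y = 90.0°

545 Ω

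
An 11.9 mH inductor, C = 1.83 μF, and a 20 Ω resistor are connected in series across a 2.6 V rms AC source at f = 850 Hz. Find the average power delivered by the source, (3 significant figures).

71.1 mW

ω = 2πf = 5341 rad/s
X_L = ωL = 63.6 Ω
X_C = 1/(ωC) = 102 Ω
Net reactance X = X_L − X_C = -38.8 Ω
Z = 20.0 − j38.8 Ω
|Z| = √(20.0² + 38.8²) = 43.6 Ω
∠Z = arctan(-38.8/20.0) = -62.7°
I = V/|Z| = 59.6 mA
P = VI cos φ = 2.6 × 0.0596 × cos(-62.7°) = 71.1 mW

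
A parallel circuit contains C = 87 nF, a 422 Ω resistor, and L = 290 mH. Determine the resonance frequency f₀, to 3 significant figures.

1.00 kHz

ω₀ = 1/√(LC) = 1/√(0.29 × 8.7e-08) = 6296 rad/s
f₀ = ω₀/(2π) = 1.00 kHz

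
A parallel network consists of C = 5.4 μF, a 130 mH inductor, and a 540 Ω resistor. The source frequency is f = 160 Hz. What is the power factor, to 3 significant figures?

0.640

ω = 2πf = 1005 rad/s
X_L = ωL = 131 Ω
X_C = 1/(ωC) = 184 Ω
Parallel: admittances add. Y = 1/R + 1/(jωL) + jωC
Y = (0.00185 − j0.00222) S
|Y| = 0.00289 S → |Z| = 1/|Y| = 346 Ω, ∠Z = −∠Y = 50.2°
cos φ = cos(50.2°) = 0.640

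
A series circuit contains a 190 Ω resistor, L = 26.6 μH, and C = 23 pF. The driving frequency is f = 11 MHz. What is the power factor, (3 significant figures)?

0.155

ω = 2πf = 6.912e+07 rad/s
X_L = ωL = 1840 Ω
X_C = 1/(ωC) = 629 Ω
Net reactance X = X_L − X_C = 1210 Ω
Z = 190 + j1210 Ω
|Z| = √(190² + 1210²) = 1220 Ω
∠Z = arctan(1210/190) = 81.1°
cos φ = cos(81.1°) = 0.155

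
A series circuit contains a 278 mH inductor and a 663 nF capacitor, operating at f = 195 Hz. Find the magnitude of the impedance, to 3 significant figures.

890 Ω

ω = 2πf = 1225 rad/s
X_L = ωL = 341 Ω
X_C = 1/(ωC) = 1230 Ω
Net reactance X = X_L − X_C = -890 Ω
Z = − j890 Ω
|Z| = √(0² + 890²) = 890 Ω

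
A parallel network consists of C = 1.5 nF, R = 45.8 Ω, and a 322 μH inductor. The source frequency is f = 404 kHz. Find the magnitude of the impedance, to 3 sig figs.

45.5 Ω

ω = 2πf = 2.538e+06 rad/s
X_L = ωL = 817 Ω
X_C = 1/(ωC) = 263 Ω
Parallel: admittances add. Y = 1/R + 1/(jωL) + jωC
Y = (0.0218 + j0.00258) S
|Y| = 0.0220 S → |Z| = 1/|Y| = 45.5 Ω, ∠Z = −∠Y = -6.75°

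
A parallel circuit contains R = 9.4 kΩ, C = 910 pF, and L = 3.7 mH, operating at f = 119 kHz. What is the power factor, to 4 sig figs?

ω = 2πf = 747700 rad/s
X_L = ωL = 2766 Ω
X_C = 1/(ωC) = 1470 Ω
Parallel: admittances add. Y = 1/R + 1/(jωL) + jωC
Y = (0.0001064 + j0.0003189) S
|Y| = 0.0003362 S → |Z| = 1/|Y| = 2974 Ω, ∠Z = −∠Y = -71.55°
cos φ = cos(-71.55°) = 0.3164

0.3164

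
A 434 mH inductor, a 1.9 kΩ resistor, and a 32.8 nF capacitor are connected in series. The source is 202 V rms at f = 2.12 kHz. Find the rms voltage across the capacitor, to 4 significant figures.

ω = 2πf = 13320 rad/s
X_L = ωL = 5781 Ω
X_C = 1/(ωC) = 2289 Ω
Net reactance X = X_L − X_C = 3492 Ω
Z = 1900 + j3492 Ω
|Z| = √(1900² + 3492²) = 3976 Ω
I = V/|Z| = 50.81 mA
V_C = I·|Z_C| = 0.05081 × 2289 = 116.3 V

116.3 V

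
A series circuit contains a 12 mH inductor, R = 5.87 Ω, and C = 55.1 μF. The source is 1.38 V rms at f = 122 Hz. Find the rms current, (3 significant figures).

88.3 mA

ω = 2πf = 766.5 rad/s
X_L = ωL = 9.20 Ω
X_C = 1/(ωC) = 23.7 Ω
Net reactance X = X_L − X_C = -14.5 Ω
Z = 5.87 − j14.5 Ω
|Z| = √(5.87² + 14.5²) = 15.6 Ω
I = V/|Z| = 1.38/15.6 = 88.3 mA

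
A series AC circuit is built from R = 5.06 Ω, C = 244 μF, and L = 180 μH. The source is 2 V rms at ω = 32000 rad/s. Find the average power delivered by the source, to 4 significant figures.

353.1 mW

X_L = ωL = 5.760 Ω
X_C = 1/(ωC) = 0.1281 Ω
Net reactance X = X_L − X_C = 5.632 Ω
Z = 5.060 + j5.632 Ω
|Z| = √(5.060² + 5.632²) = 7.571 Ω
∠Z = arctan(5.632/5.060) = 48.06°
I = V/|Z| = 264.2 mA
P = VI cos φ = 2 × 0.2642 × cos(48.06°) = 353.1 mW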